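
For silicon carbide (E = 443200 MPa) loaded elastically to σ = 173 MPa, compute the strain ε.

E = 443200 MPa = 443.2 GPa = 443200 MPa.
ε = σ/E = 173 / 443200 = 3.90×10⁻⁴.

3.90×10⁻⁴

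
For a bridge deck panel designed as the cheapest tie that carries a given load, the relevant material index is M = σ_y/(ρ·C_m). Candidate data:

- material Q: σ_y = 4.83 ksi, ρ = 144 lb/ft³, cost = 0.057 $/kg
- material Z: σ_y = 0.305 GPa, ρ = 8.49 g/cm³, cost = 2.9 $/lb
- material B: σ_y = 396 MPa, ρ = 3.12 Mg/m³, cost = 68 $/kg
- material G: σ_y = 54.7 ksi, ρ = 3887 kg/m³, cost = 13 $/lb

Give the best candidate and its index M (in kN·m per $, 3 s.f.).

material Q, M = 253 kN·m per $

Normalizing units and computing the index:
  material Q: σ_y = 33.30 MPa, ρ = 2307 kg/m³, cost = 0.05700 $/kg
  material Z: σ_y = 305.0 MPa, ρ = 8490 kg/m³, cost = 6.393 $/kg
  material B: σ_y = 396.0 MPa, ρ = 3120 kg/m³, cost = 68.00 $/kg
  material G: σ_y = 377.1 MPa, ρ = 3887 kg/m³, cost = 28.66 $/kg
  material Q: M = 253 kN·m per $
  material Z: M = 5.62 kN·m per $
  material G: M = 3.39 kN·m per $
  material B: M = 1.87 kN·m per $
Highest index: material Q.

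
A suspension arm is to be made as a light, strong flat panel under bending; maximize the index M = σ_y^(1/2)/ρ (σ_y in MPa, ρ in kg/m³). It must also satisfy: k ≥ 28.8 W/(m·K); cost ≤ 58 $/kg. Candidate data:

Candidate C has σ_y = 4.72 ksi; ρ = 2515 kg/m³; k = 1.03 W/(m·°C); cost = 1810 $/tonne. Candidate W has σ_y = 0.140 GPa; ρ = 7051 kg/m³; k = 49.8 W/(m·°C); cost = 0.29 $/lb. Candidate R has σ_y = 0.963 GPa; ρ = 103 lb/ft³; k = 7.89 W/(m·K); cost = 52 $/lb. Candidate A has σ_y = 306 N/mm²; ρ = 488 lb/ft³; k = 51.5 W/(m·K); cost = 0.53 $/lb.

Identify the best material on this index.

Screen on constraints: k ≥ 28.8 W/(m·K); cost ≤ 58 $/kg. Survivors: candidate W, candidate A.
After converting to SI:
  candidate W: σ_y = 140.0 MPa, ρ = 7051 kg/m³
  candidate A: σ_y = 306.0 MPa, ρ = 7817 kg/m³
  candidate A: M = 2.24×10⁻³
  candidate W: M = 1.68×10⁻³
Candidate A has the largest M.

candidate A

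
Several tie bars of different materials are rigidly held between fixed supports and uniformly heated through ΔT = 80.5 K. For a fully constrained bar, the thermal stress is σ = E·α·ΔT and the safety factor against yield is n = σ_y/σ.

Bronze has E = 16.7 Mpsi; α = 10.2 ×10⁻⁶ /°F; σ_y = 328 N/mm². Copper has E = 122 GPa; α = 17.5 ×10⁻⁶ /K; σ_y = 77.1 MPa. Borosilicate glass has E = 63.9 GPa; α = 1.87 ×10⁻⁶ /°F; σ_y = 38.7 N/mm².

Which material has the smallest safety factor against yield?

With everything in SI (GPa, ×10⁻⁶/K, MPa):
  bronze: E = 115.1, α = 18.4, σ_y = 328.0 → σ = 170 MPa, n = 1.93
  copper: E = 122.0, α = 17.5, σ_y = 77.10 → σ = 172 MPa, n = 0.449
  borosilicate glass: E = 63.90, α = 3.37, σ_y = 38.70 → σ = 17.3 MPa, n = 2.24
The minimum is copper at n = 0.449.

copper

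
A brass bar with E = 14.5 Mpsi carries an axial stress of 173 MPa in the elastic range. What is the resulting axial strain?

E = 14.5 Mpsi = 99.97 GPa = 99970 MPa.
ε = σ/E = 173 / 99970 = 1.73×10⁻³.

1.73×10⁻³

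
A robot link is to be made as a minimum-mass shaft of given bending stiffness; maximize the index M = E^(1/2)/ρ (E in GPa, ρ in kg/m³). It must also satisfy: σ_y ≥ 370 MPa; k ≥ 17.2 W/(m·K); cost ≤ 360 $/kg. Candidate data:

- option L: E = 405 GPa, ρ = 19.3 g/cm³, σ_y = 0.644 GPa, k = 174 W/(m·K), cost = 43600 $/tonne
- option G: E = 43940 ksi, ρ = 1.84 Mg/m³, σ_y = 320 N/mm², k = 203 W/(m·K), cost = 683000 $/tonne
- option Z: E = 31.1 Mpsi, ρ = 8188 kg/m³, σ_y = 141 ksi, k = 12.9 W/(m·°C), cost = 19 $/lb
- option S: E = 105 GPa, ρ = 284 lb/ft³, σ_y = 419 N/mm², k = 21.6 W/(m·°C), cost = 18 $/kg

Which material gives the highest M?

option S

Screen on constraints: σ_y ≥ 370 MPa; k ≥ 17.2 W/(m·K); cost ≤ 360 $/kg. Survivors: option L, option S.
Putting every candidate on a common basis:
  option L: E = 405.0 GPa, ρ = 19300 kg/m³
  option S: E = 105.0 GPa, ρ = 4549 kg/m³
  option S: M = 2.25×10⁻³
  option L: M = 1.04×10⁻³
Option S has the largest M.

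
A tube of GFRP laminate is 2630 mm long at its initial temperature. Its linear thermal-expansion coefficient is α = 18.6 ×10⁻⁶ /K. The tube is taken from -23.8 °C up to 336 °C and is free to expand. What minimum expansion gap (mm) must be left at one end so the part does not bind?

ΔT = 336 − (-23.8) = 359.8 K.
ΔL = α·L₀·ΔT = 18.6×10⁻⁶ × 2630 mm × 359.8 K = 17.6 mm.

17.6 mm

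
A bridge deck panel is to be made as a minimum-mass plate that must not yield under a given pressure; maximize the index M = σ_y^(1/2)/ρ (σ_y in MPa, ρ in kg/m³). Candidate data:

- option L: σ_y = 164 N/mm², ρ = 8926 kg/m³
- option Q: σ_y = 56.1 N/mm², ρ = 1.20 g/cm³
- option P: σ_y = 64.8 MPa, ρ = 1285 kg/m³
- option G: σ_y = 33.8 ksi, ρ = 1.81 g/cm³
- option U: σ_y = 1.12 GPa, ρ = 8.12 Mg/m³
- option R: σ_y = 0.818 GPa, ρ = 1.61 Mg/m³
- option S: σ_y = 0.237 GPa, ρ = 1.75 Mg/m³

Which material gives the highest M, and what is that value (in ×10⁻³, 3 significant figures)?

In SI units:
  option L: σ_y = 164.0 MPa, ρ = 8926 kg/m³
  option Q: σ_y = 56.10 MPa, ρ = 1200 kg/m³
  option P: σ_y = 64.80 MPa, ρ = 1285 kg/m³
  option G: σ_y = 233.0 MPa, ρ = 1810 kg/m³
  option U: σ_y = 1120 MPa, ρ = 8120 kg/m³
  option R: σ_y = 818.0 MPa, ρ = 1610 kg/m³
  option S: σ_y = 237.0 MPa, ρ = 1750 kg/m³
  option R: M = 17.8×10⁻³
  option S: M = 8.80×10⁻³
  option G: M = 8.43×10⁻³
  option P: M = 6.26×10⁻³
  option Q: M = 6.24×10⁻³
  option U: M = 4.12×10⁻³
  option L: M = 1.43×10⁻³
The maximum is for option R.

option R, M = 17.8×10⁻³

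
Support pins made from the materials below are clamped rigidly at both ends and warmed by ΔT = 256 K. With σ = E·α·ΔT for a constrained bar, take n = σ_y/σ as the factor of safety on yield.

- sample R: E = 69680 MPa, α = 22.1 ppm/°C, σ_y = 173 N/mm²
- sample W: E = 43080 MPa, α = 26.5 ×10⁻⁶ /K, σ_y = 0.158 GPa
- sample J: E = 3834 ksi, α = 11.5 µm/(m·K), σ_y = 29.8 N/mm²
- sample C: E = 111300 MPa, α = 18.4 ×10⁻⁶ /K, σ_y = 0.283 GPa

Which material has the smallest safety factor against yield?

With everything in SI (GPa, ×10⁻⁶/K, MPa):
  sample R: E = 69.68, α = 22.1, σ_y = 173.0 → σ = 394 MPa, n = 0.439
  sample W: E = 43.08, α = 26.5, σ_y = 158.0 → σ = 292 MPa, n = 0.541
  sample J: E = 26.43, α = 11.5, σ_y = 29.80 → σ = 77.8 MPa, n = 0.383
  sample C: E = 111.3, α = 18.4, σ_y = 283.0 → σ = 524 MPa, n = 0.540
Sample J has the lowest safety factor, n = 0.383.

sample J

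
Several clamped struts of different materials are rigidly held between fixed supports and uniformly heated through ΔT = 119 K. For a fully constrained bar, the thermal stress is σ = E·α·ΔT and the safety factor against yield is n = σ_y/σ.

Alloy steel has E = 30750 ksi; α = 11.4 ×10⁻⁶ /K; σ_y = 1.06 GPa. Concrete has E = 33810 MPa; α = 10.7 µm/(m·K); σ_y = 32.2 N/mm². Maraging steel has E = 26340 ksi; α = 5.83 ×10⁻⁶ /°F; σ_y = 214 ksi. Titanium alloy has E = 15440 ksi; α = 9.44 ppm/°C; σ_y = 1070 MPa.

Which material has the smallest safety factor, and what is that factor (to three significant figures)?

In consistent units (E in GPa, α in ×10⁻⁶/K, σ_y in MPa):
  alloy steel: E = 212.0, α = 11.4, σ_y = 1060 → σ = 288 MPa, n = 3.69
  concrete: E = 33.81, α = 10.7, σ_y = 32.20 → σ = 43.1 MPa, n = 0.748
  maraging steel: E = 181.6, α = 10.5, σ_y = 1475 → σ = 227 MPa, n = 6.51
  titanium alloy: E = 106.5, α = 9.44, σ_y = 1070 → σ = 120 MPa, n = 8.95
Smallest n: concrete with n = 0.748.

concrete, n = 0.748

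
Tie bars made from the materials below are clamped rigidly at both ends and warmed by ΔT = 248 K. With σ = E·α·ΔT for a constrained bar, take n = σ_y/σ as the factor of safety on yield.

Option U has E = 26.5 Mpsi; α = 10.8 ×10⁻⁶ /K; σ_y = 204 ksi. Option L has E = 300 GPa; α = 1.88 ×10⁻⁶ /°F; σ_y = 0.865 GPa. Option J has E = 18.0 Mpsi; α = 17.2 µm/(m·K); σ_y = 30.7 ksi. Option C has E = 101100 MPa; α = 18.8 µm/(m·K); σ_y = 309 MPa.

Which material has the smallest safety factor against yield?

With everything in SI (GPa, ×10⁻⁶/K, MPa):
  option U: E = 182.7, α = 10.8, σ_y = 1407 → σ = 489 MPa, n = 2.87
  option L: E = 300.0, α = 3.38, σ_y = 865.0 → σ = 252 MPa, n = 3.44
  option J: E = 124.1, α = 17.2, σ_y = 211.7 → σ = 529 MPa, n = 0.400
  option C: E = 101.1, α = 18.8, σ_y = 309.0 → σ = 471 MPa, n = 0.656
Option J has the lowest safety factor, n = 0.400.

option J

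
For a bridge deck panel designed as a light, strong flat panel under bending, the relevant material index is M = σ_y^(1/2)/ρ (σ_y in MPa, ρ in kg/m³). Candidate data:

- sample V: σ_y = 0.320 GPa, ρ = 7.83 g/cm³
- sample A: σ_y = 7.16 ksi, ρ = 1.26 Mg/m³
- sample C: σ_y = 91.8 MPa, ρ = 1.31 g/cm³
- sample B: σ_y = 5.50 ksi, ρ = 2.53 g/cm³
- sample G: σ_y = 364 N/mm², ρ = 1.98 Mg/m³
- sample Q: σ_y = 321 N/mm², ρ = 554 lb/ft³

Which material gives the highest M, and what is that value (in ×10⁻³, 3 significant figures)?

sample G, M = 9.64×10⁻³

After converting to SI:
  sample V: σ_y = 320.0 MPa, ρ = 7830 kg/m³
  sample A: σ_y = 49.37 MPa, ρ = 1260 kg/m³
  sample C: σ_y = 91.80 MPa, ρ = 1310 kg/m³
  sample B: σ_y = 37.92 MPa, ρ = 2530 kg/m³
  sample G: σ_y = 364.0 MPa, ρ = 1980 kg/m³
  sample Q: σ_y = 321.0 MPa, ρ = 8874 kg/m³
  sample G: M = 9.64×10⁻³
  sample C: M = 7.31×10⁻³
  sample A: M = 5.58×10⁻³
  sample B: M = 2.43×10⁻³
  sample V: M = 2.28×10⁻³
  sample Q: M = 2.02×10⁻³
Sample G ranks first.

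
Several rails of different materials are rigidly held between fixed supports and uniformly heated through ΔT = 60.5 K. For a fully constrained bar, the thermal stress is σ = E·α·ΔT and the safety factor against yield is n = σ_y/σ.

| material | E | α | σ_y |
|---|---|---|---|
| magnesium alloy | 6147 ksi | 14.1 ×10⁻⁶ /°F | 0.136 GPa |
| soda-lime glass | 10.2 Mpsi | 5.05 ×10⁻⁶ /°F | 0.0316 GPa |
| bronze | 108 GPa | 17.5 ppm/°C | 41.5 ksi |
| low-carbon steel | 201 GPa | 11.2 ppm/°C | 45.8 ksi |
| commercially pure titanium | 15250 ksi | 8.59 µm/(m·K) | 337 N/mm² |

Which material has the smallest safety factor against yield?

soda-lime glass

Converting E to GPa, α to ×10⁻⁶/K, σ_y to MPa, then σ and n for each:
  magnesium alloy: E = 42.38, α = 25.4, σ_y = 136.0 → σ = 65.1 MPa, n = 2.09
  soda-lime glass: E = 70.33, α = 9.09, σ_y = 31.60 → σ = 38.7 MPa, n = 0.817
  bronze: E = 108.0, α = 17.5, σ_y = 286.1 → σ = 114 MPa, n = 2.50
  low-carbon steel: E = 201.0, α = 11.2, σ_y = 315.8 → σ = 136 MPa, n = 2.32
  commercially pure titanium: E = 105.1, α = 8.59, σ_y = 337.0 → σ = 54.6 MPa, n = 6.17
Soda-lime glass has the lowest safety factor, n = 0.817.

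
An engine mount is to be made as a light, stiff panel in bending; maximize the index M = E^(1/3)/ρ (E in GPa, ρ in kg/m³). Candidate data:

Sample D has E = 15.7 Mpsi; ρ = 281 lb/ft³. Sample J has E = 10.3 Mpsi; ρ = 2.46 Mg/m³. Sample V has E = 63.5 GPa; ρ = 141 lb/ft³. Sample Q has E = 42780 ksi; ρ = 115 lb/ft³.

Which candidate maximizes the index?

After converting to SI:
  sample D: E = 108.2 GPa, ρ = 4501 kg/m³
  sample J: E = 71.02 GPa, ρ = 2460 kg/m³
  sample V: E = 63.50 GPa, ρ = 2259 kg/m³
  sample Q: E = 295.0 GPa, ρ = 1842 kg/m³
  sample Q: M = 3.61×10⁻³
  sample V: M = 1.77×10⁻³
  sample J: M = 1.68×10⁻³
  sample D: M = 1.06×10⁻³
Highest index: sample Q.

sample Q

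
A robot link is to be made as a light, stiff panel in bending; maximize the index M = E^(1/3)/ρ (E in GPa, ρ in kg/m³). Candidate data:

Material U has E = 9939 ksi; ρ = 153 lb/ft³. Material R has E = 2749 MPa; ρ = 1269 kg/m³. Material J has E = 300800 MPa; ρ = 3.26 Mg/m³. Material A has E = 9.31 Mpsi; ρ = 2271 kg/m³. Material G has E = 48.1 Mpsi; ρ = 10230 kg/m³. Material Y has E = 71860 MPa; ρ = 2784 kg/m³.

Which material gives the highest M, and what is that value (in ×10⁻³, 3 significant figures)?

material J, M = 2.06×10⁻³

Normalizing units and computing the index:
  material U: E = 68.53 GPa, ρ = 2451 kg/m³
  material R: E = 2.749 GPa, ρ = 1269 kg/m³
  material J: E = 300.8 GPa, ρ = 3260 kg/m³
  material A: E = 64.19 GPa, ρ = 2271 kg/m³
  material G: E = 331.6 GPa, ρ = 10230 kg/m³
  material Y: E = 71.86 GPa, ρ = 2784 kg/m³
  material J: M = 2.06×10⁻³
  material A: M = 1.76×10⁻³
  material U: M = 1.67×10⁻³
  material Y: M = 1.49×10⁻³
  material R: M = 1.10×10⁻³
  material G: M = 0.677×10⁻³
Highest index: material J.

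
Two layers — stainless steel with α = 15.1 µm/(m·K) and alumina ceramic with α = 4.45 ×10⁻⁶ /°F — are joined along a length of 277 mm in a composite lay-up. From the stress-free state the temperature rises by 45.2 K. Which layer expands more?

alumina ceramic: α = 4.45×10⁻⁶/°F × 9/5 = 8.01×10⁻⁶/K.
α(stainless steel) = 15.1×10⁻⁶/K vs α(alumina ceramic) = 8.01×10⁻⁶/K.
Higher α expands more for the same ΔT: stainless steel.

stainless steel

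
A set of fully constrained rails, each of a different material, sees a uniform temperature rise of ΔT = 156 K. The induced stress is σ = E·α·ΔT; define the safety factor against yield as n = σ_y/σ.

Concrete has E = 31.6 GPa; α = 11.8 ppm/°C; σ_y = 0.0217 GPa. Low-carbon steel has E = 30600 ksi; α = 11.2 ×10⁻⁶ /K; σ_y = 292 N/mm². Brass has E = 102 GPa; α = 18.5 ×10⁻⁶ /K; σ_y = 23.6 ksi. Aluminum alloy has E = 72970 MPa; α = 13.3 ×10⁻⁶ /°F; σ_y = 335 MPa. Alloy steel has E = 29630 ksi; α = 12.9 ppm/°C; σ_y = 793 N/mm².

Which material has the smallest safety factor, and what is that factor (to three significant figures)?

concrete, n = 0.373

Per material, after unit conversion:
  concrete: E = 31.60, α = 11.8, σ_y = 21.70 → σ = 58.2 MPa, n = 0.373
  low-carbon steel: E = 211.0, α = 11.2, σ_y = 292.0 → σ = 369 MPa, n = 0.792
  brass: E = 102.0, α = 18.5, σ_y = 162.7 → σ = 294 MPa, n = 0.553
  aluminum alloy: E = 72.97, α = 23.9, σ_y = 335.0 → σ = 273 MPa, n = 1.23
  alloy steel: E = 204.3, α = 12.9, σ_y = 793.0 → σ = 411 MPa, n = 1.93
The minimum is concrete at n = 0.373.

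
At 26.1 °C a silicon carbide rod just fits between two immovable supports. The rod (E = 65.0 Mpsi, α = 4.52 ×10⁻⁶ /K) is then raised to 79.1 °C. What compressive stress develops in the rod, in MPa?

107 MPa

E = 65.0 Mpsi = 448.2 GPa.
ΔT = 53.00 K. Constrained thermal stress σ = E·α·ΔT = 448.2×10³ MPa × 4.52×10⁻⁶ × 53.00 = 107 MPa (compressive).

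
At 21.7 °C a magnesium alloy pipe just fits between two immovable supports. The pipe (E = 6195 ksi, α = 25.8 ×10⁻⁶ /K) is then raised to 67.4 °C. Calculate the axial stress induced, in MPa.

50.4 MPa

E = 6195 ksi = 42.71 GPa.
ΔT = 45.70 K. Constrained thermal stress σ = E·α·ΔT = 42.71×10³ MPa × 25.8×10⁻⁶ × 45.70 = 50.4 MPa (compressive).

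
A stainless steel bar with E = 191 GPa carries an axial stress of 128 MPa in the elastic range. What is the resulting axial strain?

ε = σ/E = 128 / 191000 = 6.70×10⁻⁴.

6.70×10⁻⁴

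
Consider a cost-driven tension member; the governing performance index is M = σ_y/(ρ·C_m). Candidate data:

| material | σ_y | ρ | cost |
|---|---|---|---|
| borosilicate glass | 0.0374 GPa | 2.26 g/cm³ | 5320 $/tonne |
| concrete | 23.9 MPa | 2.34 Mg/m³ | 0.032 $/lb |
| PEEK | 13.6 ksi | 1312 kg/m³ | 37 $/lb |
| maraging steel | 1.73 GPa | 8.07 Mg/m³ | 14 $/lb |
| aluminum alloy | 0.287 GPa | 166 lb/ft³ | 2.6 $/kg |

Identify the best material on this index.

In SI units:
  borosilicate glass: σ_y = 37.40 MPa, ρ = 2260 kg/m³, cost = 5.320 $/kg
  concrete: σ_y = 23.90 MPa, ρ = 2340 kg/m³, cost = 0.07055 $/kg
  PEEK: σ_y = 93.77 MPa, ρ = 1312 kg/m³, cost = 81.57 $/kg
  maraging steel: σ_y = 1730 MPa, ρ = 8070 kg/m³, cost = 30.86 $/kg
  aluminum alloy: σ_y = 287.0 MPa, ρ = 2659 kg/m³, cost = 2.600 $/kg
  concrete: M = 145 kN·m per $
  aluminum alloy: M = 41.5 kN·m per $
  maraging steel: M = 6.95 kN·m per $
  borosilicate glass: M = 3.11 kN·m per $
  PEEK: M = 0.876 kN·m per $
Concrete ranks first.

concrete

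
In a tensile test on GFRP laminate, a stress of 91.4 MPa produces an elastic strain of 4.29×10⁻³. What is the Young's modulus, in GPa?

21.3 GPa

E = σ/ε = 91.4 MPa / 4.29×10⁻³ = 21310 MPa = 21.3 GPa.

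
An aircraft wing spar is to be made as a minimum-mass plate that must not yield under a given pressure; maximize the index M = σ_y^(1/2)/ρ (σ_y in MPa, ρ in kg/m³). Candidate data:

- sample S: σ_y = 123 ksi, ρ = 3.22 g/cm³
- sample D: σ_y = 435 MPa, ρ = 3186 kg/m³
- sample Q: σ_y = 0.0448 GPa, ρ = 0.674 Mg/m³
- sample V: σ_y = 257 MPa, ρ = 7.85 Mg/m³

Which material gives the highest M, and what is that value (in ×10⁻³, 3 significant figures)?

After converting to SI:
  sample S: σ_y = 848.1 MPa, ρ = 3220 kg/m³
  sample D: σ_y = 435.0 MPa, ρ = 3186 kg/m³
  sample Q: σ_y = 44.80 MPa, ρ = 674.0 kg/m³
  sample V: σ_y = 257.0 MPa, ρ = 7850 kg/m³
  sample Q: M = 9.93×10⁻³
  sample S: M = 9.04×10⁻³
  sample D: M = 6.55×10⁻³
  sample V: M = 2.04×10⁻³
Sample Q has the largest M.

sample Q, M = 9.93×10⁻³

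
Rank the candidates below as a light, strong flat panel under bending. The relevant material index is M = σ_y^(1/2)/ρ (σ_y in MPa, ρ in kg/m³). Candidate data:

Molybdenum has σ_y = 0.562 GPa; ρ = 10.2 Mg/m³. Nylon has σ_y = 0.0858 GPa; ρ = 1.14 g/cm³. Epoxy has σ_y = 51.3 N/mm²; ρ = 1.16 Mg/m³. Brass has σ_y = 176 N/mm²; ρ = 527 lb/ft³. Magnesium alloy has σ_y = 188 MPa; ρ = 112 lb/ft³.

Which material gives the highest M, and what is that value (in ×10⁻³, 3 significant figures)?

In SI units:
  molybdenum: σ_y = 562.0 MPa, ρ = 10200 kg/m³
  nylon: σ_y = 85.80 MPa, ρ = 1140 kg/m³
  epoxy: σ_y = 51.30 MPa, ρ = 1160 kg/m³
  brass: σ_y = 176.0 MPa, ρ = 8442 kg/m³
  magnesium alloy: σ_y = 188.0 MPa, ρ = 1794 kg/m³
  nylon: M = 8.13×10⁻³
  magnesium alloy: M = 7.64×10⁻³
  epoxy: M = 6.17×10⁻³
  molybdenum: M = 2.32×10⁻³
  brass: M = 1.57×10⁻³
Nylon ranks first.

nylon, M = 8.13×10⁻³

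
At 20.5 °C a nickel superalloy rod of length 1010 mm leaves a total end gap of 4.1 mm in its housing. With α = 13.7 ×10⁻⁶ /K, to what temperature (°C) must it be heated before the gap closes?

α·L₀·ΔT = 4.1 mm ⇒ ΔT = 4.1 / (13.7×10⁻⁶ × 1010.0) = 296.3 K.
T = 20.5 + 296.3 = 316.8 °C.

317 °C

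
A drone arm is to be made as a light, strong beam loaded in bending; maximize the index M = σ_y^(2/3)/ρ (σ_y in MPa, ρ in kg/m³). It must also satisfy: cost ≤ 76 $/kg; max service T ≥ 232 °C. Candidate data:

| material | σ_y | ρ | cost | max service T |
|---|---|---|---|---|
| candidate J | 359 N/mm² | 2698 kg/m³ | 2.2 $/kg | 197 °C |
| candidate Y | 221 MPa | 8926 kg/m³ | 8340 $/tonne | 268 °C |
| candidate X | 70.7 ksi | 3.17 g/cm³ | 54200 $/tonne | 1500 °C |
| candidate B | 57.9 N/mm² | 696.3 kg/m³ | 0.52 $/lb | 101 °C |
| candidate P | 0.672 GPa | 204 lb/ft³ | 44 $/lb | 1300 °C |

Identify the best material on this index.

Screen on constraints: cost ≤ 76 $/kg; max service T ≥ 232 °C. Survivors: candidate Y, candidate X.
Convert each candidate to consistent units, then evaluate M:
  candidate Y: σ_y = 221.0 MPa, ρ = 8926 kg/m³
  candidate X: σ_y = 487.5 MPa, ρ = 3170 kg/m³
  candidate X: M = 19.5×10⁻³
  candidate Y: M = 4.10×10⁻³
Highest index: candidate X.

candidate X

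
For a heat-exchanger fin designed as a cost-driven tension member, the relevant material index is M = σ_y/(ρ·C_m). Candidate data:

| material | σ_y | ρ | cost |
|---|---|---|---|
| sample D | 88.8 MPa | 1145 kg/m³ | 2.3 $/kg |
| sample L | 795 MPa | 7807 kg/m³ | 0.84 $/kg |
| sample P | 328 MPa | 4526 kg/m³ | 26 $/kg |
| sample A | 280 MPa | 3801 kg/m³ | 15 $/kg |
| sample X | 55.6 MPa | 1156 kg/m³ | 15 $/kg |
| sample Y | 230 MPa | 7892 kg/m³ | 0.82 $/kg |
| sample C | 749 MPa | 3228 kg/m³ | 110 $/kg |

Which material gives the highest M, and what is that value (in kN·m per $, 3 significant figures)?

sample L, M = 121 kN·m per $

Per-candidate index values:
  sample L: M = 121 kN·m per $
  sample Y: M = 35.5 kN·m per $
  sample D: M = 33.7 kN·m per $
  sample A: M = 4.91 kN·m per $
  sample X: M = 3.21 kN·m per $
  sample P: M = 2.79 kN·m per $
  sample C: M = 2.11 kN·m per $
Sample L has the largest M.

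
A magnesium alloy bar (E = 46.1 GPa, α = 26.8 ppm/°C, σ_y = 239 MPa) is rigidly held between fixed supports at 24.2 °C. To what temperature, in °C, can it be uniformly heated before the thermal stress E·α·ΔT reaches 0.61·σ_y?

142 °C

E·α·ΔT = 145.8 MPa ⇒ ΔT = 145.8 / (46.10×10³ × 26.8×10⁻⁶) = 118.0 K.
T = 24.2 + 118.0 = 142.2 °C.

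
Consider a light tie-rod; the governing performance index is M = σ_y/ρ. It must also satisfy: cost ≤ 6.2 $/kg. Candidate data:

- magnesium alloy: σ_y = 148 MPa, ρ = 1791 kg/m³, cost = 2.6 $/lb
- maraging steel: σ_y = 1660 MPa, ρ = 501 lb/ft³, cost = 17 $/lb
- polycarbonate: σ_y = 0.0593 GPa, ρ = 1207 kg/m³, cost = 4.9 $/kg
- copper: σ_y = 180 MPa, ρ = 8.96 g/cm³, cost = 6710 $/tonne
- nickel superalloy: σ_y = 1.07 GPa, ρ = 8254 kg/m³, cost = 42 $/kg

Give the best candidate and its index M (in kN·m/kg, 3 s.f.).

magnesium alloy, M = 82.6 kN·m/kg

Screen on constraints: cost ≤ 6.2 $/kg. Survivors: magnesium alloy, polycarbonate.
After converting to SI:
  magnesium alloy: σ_y = 148.0 MPa, ρ = 1791 kg/m³
  polycarbonate: σ_y = 59.30 MPa, ρ = 1207 kg/m³
  magnesium alloy: M = 82.6 kN·m/kg
  polycarbonate: M = 49.1 kN·m/kg
Magnesium alloy has the largest M.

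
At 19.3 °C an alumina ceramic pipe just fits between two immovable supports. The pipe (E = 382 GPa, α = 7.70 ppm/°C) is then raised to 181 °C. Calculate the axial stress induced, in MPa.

ΔT = 161.7 K. Constrained thermal stress σ = E·α·ΔT = 382.0×10³ MPa × 7.70×10⁻⁶ × 161.7 = 476 MPa (compressive).

476 MPa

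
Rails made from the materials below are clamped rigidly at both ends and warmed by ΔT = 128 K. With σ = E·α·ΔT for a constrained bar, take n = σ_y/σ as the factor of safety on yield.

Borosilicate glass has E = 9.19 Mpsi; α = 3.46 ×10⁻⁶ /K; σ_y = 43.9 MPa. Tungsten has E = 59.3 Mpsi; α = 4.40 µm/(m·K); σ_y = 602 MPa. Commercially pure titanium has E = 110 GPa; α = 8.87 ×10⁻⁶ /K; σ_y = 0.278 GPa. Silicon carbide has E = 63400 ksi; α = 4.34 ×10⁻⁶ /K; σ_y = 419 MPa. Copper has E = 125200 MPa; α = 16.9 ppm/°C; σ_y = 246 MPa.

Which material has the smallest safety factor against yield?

copper

In consistent units (E in GPa, α in ×10⁻⁶/K, σ_y in MPa):
  borosilicate glass: E = 63.36, α = 3.46, σ_y = 43.90 → σ = 28.1 MPa, n = 1.56
  tungsten: E = 408.9, α = 4.40, σ_y = 602.0 → σ = 230 MPa, n = 2.61
  commercially pure titanium: E = 110.0, α = 8.87, σ_y = 278.0 → σ = 125 MPa, n = 2.23
  silicon carbide: E = 437.1, α = 4.34, σ_y = 419.0 → σ = 243 MPa, n = 1.73
  copper: E = 125.2, α = 16.9, σ_y = 246.0 → σ = 271 MPa, n = 0.908
Copper has the lowest safety factor, n = 0.908.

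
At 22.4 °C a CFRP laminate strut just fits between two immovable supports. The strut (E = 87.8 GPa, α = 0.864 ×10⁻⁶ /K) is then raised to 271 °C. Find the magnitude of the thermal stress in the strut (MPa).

ΔT = 248.6 K. Constrained thermal stress σ = E·α·ΔT = 87.80×10³ MPa × 0.864×10⁻⁶ × 248.6 = 18.9 MPa (compressive).

18.9 MPa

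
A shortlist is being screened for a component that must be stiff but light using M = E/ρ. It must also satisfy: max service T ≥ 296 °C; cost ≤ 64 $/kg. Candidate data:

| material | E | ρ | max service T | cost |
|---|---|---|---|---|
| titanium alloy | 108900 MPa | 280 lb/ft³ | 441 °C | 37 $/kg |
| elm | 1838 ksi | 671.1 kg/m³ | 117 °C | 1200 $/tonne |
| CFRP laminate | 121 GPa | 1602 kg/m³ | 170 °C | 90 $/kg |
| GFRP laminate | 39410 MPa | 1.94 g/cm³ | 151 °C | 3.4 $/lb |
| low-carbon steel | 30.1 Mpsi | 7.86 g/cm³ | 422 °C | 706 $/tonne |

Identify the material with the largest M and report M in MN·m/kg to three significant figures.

Screen on constraints: max service T ≥ 296 °C; cost ≤ 64 $/kg. Survivors: titanium alloy, low-carbon steel.
In SI units:
  titanium alloy: E = 108.9 GPa, ρ = 4485 kg/m³
  low-carbon steel: E = 207.5 GPa, ρ = 7860 kg/m³
  low-carbon steel: M = 26.4 MN·m/kg
  titanium alloy: M = 24.3 MN·m/kg
Low-carbon steel ranks first.

low-carbon steel, M = 26.4 MN·m/kg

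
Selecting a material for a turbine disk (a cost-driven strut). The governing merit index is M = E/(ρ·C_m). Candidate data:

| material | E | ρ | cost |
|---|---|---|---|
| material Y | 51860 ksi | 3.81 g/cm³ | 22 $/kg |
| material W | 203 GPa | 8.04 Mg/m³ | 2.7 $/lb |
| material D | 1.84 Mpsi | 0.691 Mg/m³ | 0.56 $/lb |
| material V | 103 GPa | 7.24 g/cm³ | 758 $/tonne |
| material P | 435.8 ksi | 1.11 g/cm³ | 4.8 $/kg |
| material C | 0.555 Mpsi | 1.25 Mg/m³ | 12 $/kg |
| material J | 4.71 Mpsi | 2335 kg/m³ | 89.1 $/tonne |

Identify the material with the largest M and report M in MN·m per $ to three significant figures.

material J, M = 156 MN·m per $

In SI units:
  material Y: E = 357.6 GPa, ρ = 3810 kg/m³, cost = 22.00 $/kg
  material W: E = 203.0 GPa, ρ = 8040 kg/m³, cost = 5.952 $/kg
  material D: E = 12.69 GPa, ρ = 691.0 kg/m³, cost = 1.235 $/kg
  material V: E = 103.0 GPa, ρ = 7240 kg/m³, cost = 0.7580 $/kg
  material P: E = 3.005 GPa, ρ = 1110 kg/m³, cost = 4.800 $/kg
  material C: E = 3.827 GPa, ρ = 1250 kg/m³, cost = 12.00 $/kg
  material J: E = 32.47 GPa, ρ = 2335 kg/m³, cost = 0.08910 $/kg
  material J: M = 156 MN·m per $
  material V: M = 18.8 MN·m per $
  material D: M = 14.9 MN·m per $
  material Y: M = 4.27 MN·m per $
  material W: M = 4.24 MN·m per $
  material P: M = 0.564 MN·m per $
  material C: M = 0.255 MN·m per $
Material J has the largest M.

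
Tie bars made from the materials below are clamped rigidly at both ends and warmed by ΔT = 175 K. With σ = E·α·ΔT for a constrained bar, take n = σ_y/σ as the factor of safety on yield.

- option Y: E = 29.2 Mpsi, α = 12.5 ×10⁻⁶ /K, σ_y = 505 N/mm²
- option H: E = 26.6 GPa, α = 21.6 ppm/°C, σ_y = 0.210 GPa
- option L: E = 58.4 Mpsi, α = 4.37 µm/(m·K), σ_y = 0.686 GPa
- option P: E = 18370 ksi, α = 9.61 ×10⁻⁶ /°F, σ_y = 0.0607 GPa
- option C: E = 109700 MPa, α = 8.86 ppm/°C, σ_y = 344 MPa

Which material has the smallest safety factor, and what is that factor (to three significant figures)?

Per material, after unit conversion:
  option Y: E = 201.3, α = 12.5, σ_y = 505.0 → σ = 440 MPa, n = 1.15
  option H: E = 26.60, α = 21.6, σ_y = 210.0 → σ = 101 MPa, n = 2.09
  option L: E = 402.7, α = 4.37, σ_y = 686.0 → σ = 308 MPa, n = 2.23
  option P: E = 126.7, α = 17.3, σ_y = 60.70 → σ = 383 MPa, n = 0.158
  option C: E = 109.7, α = 8.86, σ_y = 344.0 → σ = 170 MPa, n = 2.02
Option P has the lowest safety factor, n = 0.158.

option P, n = 0.158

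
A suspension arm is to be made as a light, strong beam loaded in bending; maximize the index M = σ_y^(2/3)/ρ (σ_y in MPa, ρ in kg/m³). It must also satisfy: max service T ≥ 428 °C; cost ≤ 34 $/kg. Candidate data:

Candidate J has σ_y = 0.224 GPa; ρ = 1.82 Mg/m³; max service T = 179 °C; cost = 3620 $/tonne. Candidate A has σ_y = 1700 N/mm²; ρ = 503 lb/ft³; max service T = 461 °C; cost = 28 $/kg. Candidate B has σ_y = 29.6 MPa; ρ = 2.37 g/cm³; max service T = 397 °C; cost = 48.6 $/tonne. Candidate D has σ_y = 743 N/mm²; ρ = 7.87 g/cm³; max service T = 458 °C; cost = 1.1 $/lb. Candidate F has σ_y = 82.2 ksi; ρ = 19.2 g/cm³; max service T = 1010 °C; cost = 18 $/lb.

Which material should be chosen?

candidate A

Screen on constraints: max service T ≥ 428 °C; cost ≤ 34 $/kg. Survivors: candidate A, candidate D.
In SI units:
  candidate A: σ_y = 1700 MPa, ρ = 8057 kg/m³
  candidate D: σ_y = 743.0 MPa, ρ = 7870 kg/m³
  candidate A: M = 17.7×10⁻³
  candidate D: M = 10.4×10⁻³
Highest index: candidate A.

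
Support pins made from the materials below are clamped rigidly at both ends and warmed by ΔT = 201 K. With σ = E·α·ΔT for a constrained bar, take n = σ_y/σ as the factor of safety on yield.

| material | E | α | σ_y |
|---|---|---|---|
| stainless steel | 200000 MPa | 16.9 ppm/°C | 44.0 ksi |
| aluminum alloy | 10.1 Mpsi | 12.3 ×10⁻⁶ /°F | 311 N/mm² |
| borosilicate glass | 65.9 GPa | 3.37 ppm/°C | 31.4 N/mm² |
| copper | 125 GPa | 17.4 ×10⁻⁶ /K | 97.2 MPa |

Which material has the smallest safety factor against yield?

copper

With everything in SI (GPa, ×10⁻⁶/K, MPa):
  stainless steel: E = 200.0, α = 16.9, σ_y = 303.4 → σ = 679 MPa, n = 0.447
  aluminum alloy: E = 69.64, α = 22.1, σ_y = 311.0 → σ = 310 MPa, n = 1.00
  borosilicate glass: E = 65.90, α = 3.37, σ_y = 31.40 → σ = 44.6 MPa, n = 0.703
  copper: E = 125.0, α = 17.4, σ_y = 97.20 → σ = 437 MPa, n = 0.222
Copper has the lowest safety factor, n = 0.222.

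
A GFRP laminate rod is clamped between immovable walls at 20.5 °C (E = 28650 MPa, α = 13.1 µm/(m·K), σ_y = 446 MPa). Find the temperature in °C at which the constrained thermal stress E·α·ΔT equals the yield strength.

E = 28650 MPa = 28.65 GPa.
E·α·ΔT = 446.0 MPa ⇒ ΔT = 446.0 / (28.65×10³ × 13.1×10⁻⁶) = 1188 K.
T = 20.5 + 1188 = 1209 °C.

1210 °C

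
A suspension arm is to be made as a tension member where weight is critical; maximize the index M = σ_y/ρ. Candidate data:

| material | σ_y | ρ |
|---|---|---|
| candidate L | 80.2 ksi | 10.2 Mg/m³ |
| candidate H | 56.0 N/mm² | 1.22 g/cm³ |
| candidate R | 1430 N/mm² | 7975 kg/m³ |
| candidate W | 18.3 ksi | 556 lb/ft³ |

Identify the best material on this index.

candidate R

After converting to SI:
  candidate L: σ_y = 553.0 MPa, ρ = 10200 kg/m³
  candidate H: σ_y = 56.00 MPa, ρ = 1220 kg/m³
  candidate R: σ_y = 1430 MPa, ρ = 7975 kg/m³
  candidate W: σ_y = 126.2 MPa, ρ = 8906 kg/m³
  candidate R: M = 179 kN·m/kg
  candidate L: M = 54.2 kN·m/kg
  candidate H: M = 45.9 kN·m/kg
  candidate W: M = 14.2 kN·m/kg
Candidate R has the largest M.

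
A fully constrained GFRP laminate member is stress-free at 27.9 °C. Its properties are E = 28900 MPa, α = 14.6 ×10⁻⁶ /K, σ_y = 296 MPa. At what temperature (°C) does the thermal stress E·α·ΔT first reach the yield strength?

729 °C

E = 28900 MPa = 28.90 GPa.
E·α·ΔT = 296.0 MPa ⇒ ΔT = 296.0 / (28.90×10³ × 14.6×10⁻⁶) = 701.5 K.
T = 27.9 + 701.5 = 729.4 °C.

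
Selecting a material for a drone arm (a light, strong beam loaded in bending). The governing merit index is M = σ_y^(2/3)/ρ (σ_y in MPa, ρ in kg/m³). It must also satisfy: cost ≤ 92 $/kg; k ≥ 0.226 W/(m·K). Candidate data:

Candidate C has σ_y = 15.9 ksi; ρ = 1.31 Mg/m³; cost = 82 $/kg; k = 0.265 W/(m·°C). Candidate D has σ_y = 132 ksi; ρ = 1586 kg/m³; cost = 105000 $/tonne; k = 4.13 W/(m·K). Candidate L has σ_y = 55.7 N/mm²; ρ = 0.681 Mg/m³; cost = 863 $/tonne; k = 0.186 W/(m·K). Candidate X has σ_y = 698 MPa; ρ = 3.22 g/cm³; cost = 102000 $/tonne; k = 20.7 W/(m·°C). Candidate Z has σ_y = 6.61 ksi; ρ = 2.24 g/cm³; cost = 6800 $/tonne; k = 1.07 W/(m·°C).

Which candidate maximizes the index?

Screen on constraints: cost ≤ 92 $/kg; k ≥ 0.226 W/(m·K). Survivors: candidate C, candidate Z.
Normalizing units and computing the index:
  candidate C: σ_y = 109.6 MPa, ρ = 1310 kg/m³
  candidate Z: σ_y = 45.57 MPa, ρ = 2240 kg/m³
  candidate C: M = 17.5×10⁻³
  candidate Z: M = 5.70×10⁻³
Candidate C ranks first.

candidate C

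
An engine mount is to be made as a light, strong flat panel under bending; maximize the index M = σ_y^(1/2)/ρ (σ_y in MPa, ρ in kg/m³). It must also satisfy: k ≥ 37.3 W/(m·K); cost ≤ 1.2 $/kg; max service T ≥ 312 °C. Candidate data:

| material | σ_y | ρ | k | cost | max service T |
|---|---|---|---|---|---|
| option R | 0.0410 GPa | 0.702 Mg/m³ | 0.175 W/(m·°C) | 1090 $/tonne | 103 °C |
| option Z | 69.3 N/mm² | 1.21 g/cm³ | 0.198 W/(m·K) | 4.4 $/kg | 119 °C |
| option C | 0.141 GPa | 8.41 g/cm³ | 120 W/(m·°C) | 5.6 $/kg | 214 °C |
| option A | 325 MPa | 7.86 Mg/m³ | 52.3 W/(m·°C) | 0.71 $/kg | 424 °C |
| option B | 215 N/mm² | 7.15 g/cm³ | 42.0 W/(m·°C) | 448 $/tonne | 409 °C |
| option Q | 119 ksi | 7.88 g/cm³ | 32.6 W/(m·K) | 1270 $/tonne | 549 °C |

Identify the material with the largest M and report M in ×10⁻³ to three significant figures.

option A, M = 2.29×10⁻³

Screen on constraints: k ≥ 37.3 W/(m·K); cost ≤ 1.2 $/kg; max service T ≥ 312 °C. Survivors: option A, option B.
In SI units:
  option A: σ_y = 325.0 MPa, ρ = 7860 kg/m³
  option B: σ_y = 215.0 MPa, ρ = 7150 kg/m³
  option A: M = 2.29×10⁻³
  option B: M = 2.05×10⁻³
Highest index: option A.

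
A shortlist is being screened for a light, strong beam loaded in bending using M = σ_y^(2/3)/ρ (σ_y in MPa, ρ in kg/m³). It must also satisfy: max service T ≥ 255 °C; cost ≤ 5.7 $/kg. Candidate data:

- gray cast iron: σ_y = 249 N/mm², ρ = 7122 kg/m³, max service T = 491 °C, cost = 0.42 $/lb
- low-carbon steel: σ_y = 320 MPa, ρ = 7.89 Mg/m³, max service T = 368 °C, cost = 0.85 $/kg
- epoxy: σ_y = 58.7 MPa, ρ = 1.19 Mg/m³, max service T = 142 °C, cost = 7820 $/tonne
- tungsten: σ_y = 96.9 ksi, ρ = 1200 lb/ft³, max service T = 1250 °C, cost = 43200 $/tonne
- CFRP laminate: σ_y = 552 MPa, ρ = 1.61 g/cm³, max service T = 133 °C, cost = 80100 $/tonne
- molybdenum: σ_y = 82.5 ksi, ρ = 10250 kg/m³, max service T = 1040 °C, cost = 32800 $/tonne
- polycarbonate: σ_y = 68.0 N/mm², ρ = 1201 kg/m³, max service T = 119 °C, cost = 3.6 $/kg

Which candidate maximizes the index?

Screen on constraints: max service T ≥ 255 °C; cost ≤ 5.7 $/kg. Survivors: gray cast iron, low-carbon steel.
After converting to SI:
  gray cast iron: σ_y = 249.0 MPa, ρ = 7122 kg/m³
  low-carbon steel: σ_y = 320.0 MPa, ρ = 7890 kg/m³
  low-carbon steel: M = 5.93×10⁻³
  gray cast iron: M = 5.56×10⁻³
Highest index: low-carbon steel.

low-carbon steel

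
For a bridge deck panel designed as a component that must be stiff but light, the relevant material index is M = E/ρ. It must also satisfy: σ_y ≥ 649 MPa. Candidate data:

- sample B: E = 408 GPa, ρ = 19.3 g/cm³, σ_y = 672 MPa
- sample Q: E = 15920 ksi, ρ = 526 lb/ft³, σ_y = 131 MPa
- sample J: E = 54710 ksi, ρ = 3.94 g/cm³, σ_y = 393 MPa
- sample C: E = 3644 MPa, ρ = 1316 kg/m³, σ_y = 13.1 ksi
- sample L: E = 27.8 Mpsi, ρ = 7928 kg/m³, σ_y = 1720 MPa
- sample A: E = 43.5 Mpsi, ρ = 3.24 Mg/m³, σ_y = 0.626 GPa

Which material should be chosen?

Screen on constraints: σ_y ≥ 649 MPa. Survivors: sample B, sample L.
After converting to SI:
  sample B: E = 408.0 GPa, ρ = 19300 kg/m³
  sample L: E = 191.7 GPa, ρ = 7928 kg/m³
  sample L: M = 24.2 MN·m/kg
  sample B: M = 21.1 MN·m/kg
The maximum is for sample L.

sample L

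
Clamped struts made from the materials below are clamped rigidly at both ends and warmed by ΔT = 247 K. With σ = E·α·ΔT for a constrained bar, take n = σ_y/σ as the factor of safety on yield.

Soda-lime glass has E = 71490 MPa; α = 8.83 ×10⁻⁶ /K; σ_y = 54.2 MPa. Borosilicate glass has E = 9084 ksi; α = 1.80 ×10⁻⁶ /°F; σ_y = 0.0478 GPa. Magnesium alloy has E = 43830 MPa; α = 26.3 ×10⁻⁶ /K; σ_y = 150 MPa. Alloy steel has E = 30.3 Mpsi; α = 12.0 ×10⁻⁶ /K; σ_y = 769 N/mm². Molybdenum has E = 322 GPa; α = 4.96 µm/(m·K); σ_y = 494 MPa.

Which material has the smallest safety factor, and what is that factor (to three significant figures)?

soda-lime glass, n = 0.348

In consistent units (E in GPa, α in ×10⁻⁶/K, σ_y in MPa):
  soda-lime glass: E = 71.49, α = 8.83, σ_y = 54.20 → σ = 156 MPa, n = 0.348
  borosilicate glass: E = 62.63, α = 3.24, σ_y = 47.80 → σ = 50.1 MPa, n = 0.954
  magnesium alloy: E = 43.83, α = 26.3, σ_y = 150.0 → σ = 285 MPa, n = 0.527
  alloy steel: E = 208.9, α = 12.0, σ_y = 769.0 → σ = 619 MPa, n = 1.24
  molybdenum: E = 322.0, α = 4.96, σ_y = 494.0 → σ = 394 MPa, n = 1.25
Smallest n: soda-lime glass with n = 0.348.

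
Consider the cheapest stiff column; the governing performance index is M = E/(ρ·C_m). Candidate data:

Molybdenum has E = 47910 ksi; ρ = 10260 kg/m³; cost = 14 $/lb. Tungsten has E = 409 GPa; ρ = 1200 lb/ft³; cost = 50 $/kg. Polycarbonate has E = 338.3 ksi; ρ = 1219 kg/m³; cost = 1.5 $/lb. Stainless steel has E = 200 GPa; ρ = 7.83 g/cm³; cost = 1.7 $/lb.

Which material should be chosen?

After converting to SI:
  molybdenum: E = 330.3 GPa, ρ = 10260 kg/m³, cost = 30.86 $/kg
  tungsten: E = 409.0 GPa, ρ = 19220 kg/m³, cost = 50.00 $/kg
  polycarbonate: E = 2.332 GPa, ρ = 1219 kg/m³, cost = 3.307 $/kg
  stainless steel: E = 200.0 GPa, ρ = 7830 kg/m³, cost = 3.748 $/kg
  stainless steel: M = 6.82 MN·m per $
  molybdenum: M = 1.04 MN·m per $
  polycarbonate: M = 0.579 MN·m per $
  tungsten: M = 0.426 MN·m per $
Stainless steel ranks first.

stainless steel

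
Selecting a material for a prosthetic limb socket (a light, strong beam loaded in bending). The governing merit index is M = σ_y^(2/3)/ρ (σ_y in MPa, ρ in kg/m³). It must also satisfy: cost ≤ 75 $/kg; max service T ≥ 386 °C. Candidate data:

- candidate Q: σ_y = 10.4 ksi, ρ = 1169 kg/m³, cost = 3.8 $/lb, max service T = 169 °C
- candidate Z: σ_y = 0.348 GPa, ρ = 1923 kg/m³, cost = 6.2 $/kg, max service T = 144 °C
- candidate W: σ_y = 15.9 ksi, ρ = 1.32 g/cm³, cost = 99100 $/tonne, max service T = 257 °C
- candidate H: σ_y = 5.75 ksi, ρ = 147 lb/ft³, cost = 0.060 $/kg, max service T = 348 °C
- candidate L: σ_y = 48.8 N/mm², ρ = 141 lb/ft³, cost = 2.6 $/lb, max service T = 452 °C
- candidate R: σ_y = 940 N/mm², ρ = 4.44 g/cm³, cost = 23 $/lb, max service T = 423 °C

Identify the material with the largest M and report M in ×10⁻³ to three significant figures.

candidate R, M = 21.6×10⁻³

Screen on constraints: cost ≤ 75 $/kg; max service T ≥ 386 °C. Survivors: candidate L, candidate R.
After converting to SI:
  candidate L: σ_y = 48.80 MPa, ρ = 2259 kg/m³
  candidate R: σ_y = 940.0 MPa, ρ = 4440 kg/m³
  candidate R: M = 21.6×10⁻³
  candidate L: M = 5.91×10⁻³
The maximum is for candidate R.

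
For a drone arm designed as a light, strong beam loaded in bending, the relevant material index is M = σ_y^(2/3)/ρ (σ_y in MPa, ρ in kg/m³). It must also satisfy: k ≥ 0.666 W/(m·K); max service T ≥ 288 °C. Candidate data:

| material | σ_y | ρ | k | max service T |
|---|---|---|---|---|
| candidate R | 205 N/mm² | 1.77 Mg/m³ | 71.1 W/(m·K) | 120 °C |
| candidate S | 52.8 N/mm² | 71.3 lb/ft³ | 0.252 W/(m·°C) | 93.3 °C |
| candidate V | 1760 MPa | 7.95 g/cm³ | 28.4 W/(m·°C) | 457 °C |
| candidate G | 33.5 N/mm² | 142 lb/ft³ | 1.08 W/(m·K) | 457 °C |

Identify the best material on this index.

candidate V

Screen on constraints: k ≥ 0.666 W/(m·K); max service T ≥ 288 °C. Survivors: candidate V, candidate G.
Convert each candidate to consistent units, then evaluate M:
  candidate V: σ_y = 1760 MPa, ρ = 7950 kg/m³
  candidate G: σ_y = 33.50 MPa, ρ = 2275 kg/m³
  candidate V: M = 18.3×10⁻³
  candidate G: M = 4.57×10⁻³
The maximum is for candidate V.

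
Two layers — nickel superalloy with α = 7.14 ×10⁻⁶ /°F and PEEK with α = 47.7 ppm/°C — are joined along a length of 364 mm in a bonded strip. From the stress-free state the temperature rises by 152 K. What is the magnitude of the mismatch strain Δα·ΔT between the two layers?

5.30×10⁻³

nickel superalloy: α = 7.14×10⁻⁶/°F × 9/5 = 12.9×10⁻⁶/K.
Δα = |12.9 − 47.7|×10⁻⁶/K = 34.8×10⁻⁶/K.
Mismatch strain = Δα·ΔT = 34.8×10⁻⁶ × 152.0 = 5.30×10⁻³.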